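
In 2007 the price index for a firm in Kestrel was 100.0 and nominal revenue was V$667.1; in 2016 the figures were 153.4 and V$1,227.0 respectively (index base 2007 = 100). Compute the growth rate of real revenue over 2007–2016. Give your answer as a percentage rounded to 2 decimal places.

Real revenue 2007 = 667.1 / 1.000 = 667.10.
Real revenue 2016 = 1227.0 / 1.534 = 799.87.
Real growth = 799.87 / 667.10 − 1 = 0.1990.

19.90%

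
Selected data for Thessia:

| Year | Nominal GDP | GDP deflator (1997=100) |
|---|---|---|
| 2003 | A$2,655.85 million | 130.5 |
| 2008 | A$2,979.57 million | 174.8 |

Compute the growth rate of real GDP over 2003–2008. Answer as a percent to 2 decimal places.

Real GDP 2003 = 2655.85 / 1.305 = 2035.13.
Real GDP 2008 = 2979.57 / 1.748 = 1704.56.
Real growth = 1704.56 / 2035.13 − 1 = -0.1624.

-16.24%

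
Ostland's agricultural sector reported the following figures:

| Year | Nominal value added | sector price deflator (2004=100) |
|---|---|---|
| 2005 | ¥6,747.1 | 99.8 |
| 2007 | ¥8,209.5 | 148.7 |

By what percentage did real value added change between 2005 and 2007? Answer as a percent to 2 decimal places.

-18.34%

Real value added 2005 = 6747.1 / 0.998 = 6760.62.
Real value added 2007 = 8209.5 / 1.487 = 5520.85.
Real growth = 5520.85 / 6760.62 − 1 = -0.1834.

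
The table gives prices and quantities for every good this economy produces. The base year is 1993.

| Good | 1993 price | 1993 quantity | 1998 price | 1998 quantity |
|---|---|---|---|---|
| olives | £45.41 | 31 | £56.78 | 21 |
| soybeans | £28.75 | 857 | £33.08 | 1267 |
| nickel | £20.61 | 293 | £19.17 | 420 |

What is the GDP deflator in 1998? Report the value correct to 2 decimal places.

111.12

Nominal GDP 1998 = 56.78·21 + 33.08·1267 + 19.17·420 = 51156.14.
Real GDP 1998 (at 1993 prices) = 45.41·21 + 28.75·1267 + 20.61·420 = 46036.06.
Deflator = Nominal/Real × 100 = 51156.14/46036.06 × 100 = 111.122.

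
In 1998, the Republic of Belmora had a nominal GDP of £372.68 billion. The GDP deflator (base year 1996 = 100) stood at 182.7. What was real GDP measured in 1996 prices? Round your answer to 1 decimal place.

£204.0 billion

Real GDP = Nominal / (GDP deflator/100) = 372.68 / 1.827 = 203.98.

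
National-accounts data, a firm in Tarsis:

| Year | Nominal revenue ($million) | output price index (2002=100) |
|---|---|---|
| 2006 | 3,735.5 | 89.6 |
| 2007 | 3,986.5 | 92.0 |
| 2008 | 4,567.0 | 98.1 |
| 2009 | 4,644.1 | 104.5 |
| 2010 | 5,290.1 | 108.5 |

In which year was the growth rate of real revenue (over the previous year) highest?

2007: real = 3986.5/0.920 = 4333.15; growth vs 2006 (4169.08) = 3.94%.
2008: real = 4567.0/0.981 = 4655.45; growth vs 2007 (4333.15) = 7.44%.
2009: real = 4644.1/1.045 = 4444.11; growth vs 2008 (4655.45) = -4.54%.
2010: real = 5290.1/1.085 = 4875.67; growth vs 2009 (4444.11) = 9.71%.

2010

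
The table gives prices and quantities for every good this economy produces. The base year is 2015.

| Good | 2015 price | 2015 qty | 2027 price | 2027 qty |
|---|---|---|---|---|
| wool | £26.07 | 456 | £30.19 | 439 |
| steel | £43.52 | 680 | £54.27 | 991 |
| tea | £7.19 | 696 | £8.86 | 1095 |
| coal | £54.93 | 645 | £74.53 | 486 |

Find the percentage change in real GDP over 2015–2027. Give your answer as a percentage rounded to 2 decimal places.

Real GDP 2015 = Nominal GDP 2015 = 26.07·456 + 43.52·680 + 7.19·696 + 54.93·645 = 81915.61.
Real GDP 2027 (at 2015 prices) = 26.07·439 + 43.52·991 + 7.19·1095 + 54.93·486 = 89142.08.
Real growth = 89142.08/81915.61 − 1 = 0.0882.

8.82%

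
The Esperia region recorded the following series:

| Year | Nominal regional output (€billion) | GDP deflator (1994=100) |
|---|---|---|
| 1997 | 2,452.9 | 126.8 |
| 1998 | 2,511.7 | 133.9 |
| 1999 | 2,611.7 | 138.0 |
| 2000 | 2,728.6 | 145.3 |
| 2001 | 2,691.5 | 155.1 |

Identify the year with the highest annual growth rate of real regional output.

1998: real = 2511.7/1.339 = 1875.80; growth vs 1997 (1934.46) = -3.03%.
1999: real = 2611.7/1.380 = 1892.54; growth vs 1998 (1875.80) = 0.89%.
2000: real = 2728.6/1.453 = 1877.91; growth vs 1999 (1892.54) = -0.77%.
2001: real = 2691.5/1.551 = 1735.33; growth vs 2000 (1877.91) = -7.59%.

1999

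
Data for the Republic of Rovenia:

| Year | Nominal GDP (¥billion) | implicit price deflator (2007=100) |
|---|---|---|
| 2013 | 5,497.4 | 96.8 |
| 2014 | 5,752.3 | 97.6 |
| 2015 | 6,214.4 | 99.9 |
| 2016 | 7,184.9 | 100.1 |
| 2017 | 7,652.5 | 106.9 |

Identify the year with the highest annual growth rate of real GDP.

2014: real = 5752.3/0.976 = 5893.75; growth vs 2013 (5679.13) = 3.78%.
2015: real = 6214.4/0.999 = 6220.62; growth vs 2014 (5893.75) = 5.55%.
2016: real = 7184.9/1.001 = 7177.72; growth vs 2015 (6220.62) = 15.39%.
2017: real = 7652.5/1.069 = 7158.56; growth vs 2016 (7177.72) = -0.27%.

2016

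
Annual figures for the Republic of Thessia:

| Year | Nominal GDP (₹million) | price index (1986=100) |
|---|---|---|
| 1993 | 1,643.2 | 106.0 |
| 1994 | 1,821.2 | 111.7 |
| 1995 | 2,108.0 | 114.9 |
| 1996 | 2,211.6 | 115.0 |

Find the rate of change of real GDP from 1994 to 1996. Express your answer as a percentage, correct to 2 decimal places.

Real GDP 1994 = 1821.2/1.117 = 1630.44.
Real GDP 1996 = 2211.6/1.150 = 1923.13.
Change = 1923.13/1630.44 − 1 = 0.1795.

17.95%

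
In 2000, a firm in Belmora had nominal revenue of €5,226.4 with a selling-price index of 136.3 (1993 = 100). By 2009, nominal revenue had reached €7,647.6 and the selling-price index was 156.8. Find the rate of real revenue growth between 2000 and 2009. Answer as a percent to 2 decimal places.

Real revenue 2000 = 5226.4 / 1.363 = 3834.48.
Real revenue 2009 = 7647.6 / 1.568 = 4877.30.
Real growth = 4877.30 / 3834.48 − 1 = 0.2720.

27.20%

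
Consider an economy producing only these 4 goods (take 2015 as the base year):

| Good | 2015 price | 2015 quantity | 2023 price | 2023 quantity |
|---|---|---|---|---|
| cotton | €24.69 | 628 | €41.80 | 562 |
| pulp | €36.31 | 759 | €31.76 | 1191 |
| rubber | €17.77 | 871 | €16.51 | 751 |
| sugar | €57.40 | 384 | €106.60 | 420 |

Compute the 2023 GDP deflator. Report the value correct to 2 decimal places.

125.29

Nominal GDP 2023 = 41.80·562 + 31.76·1191 + 16.51·751 + 106.60·420 = 118488.77.
Real GDP 2023 (at 2015 prices) = 24.69·562 + 36.31·1191 + 17.77·751 + 57.40·420 = 94574.26.
Deflator = Nominal/Real × 100 = 118488.77/94574.26 × 100 = 125.286.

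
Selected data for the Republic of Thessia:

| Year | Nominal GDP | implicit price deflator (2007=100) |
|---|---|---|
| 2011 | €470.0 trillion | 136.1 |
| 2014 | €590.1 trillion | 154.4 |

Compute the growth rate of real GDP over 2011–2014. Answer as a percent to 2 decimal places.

10.67%

Real GDP 2011 = 470.0 / 1.361 = 345.33.
Real GDP 2014 = 590.1 / 1.544 = 382.19.
Real growth = 382.19 / 345.33 − 1 = 0.1067.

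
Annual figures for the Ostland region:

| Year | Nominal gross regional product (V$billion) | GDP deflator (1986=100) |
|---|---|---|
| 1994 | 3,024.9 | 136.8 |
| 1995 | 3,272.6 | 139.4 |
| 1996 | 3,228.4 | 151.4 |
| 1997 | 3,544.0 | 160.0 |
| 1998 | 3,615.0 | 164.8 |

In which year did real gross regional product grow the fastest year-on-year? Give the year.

1995: real = 3272.6/1.394 = 2347.63; growth vs 1994 (2211.18) = 6.17%.
1996: real = 3228.4/1.514 = 2132.36; growth vs 1995 (2347.63) = -9.17%.
1997: real = 3544.0/1.600 = 2215.00; growth vs 1996 (2132.36) = 3.88%.
1998: real = 3615.0/1.648 = 2193.57; growth vs 1997 (2215.00) = -0.97%.

1995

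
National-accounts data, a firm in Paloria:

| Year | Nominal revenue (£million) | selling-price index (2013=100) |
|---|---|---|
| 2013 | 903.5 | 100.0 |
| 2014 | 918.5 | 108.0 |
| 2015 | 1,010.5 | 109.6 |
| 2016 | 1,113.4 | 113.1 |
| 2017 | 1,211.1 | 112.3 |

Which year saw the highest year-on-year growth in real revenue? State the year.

2017

2014: real = 918.5/1.080 = 850.46; growth vs 2013 (903.50) = -5.87%.
2015: real = 1010.5/1.096 = 921.99; growth vs 2014 (850.46) = 8.41%.
2016: real = 1113.4/1.131 = 984.44; growth vs 2015 (921.99) = 6.77%.
2017: real = 1211.1/1.123 = 1078.45; growth vs 2016 (984.44) = 9.55%.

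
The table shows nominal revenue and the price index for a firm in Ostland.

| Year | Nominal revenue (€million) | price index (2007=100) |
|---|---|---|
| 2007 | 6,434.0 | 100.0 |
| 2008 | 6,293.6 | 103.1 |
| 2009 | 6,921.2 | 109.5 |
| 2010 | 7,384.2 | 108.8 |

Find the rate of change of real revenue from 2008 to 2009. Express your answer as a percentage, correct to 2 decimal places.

3.54%

Real revenue 2008 = 6293.6/1.031 = 6104.36.
Real revenue 2009 = 6921.2/1.095 = 6320.73.
Change = 6320.73/6104.36 − 1 = 0.0354.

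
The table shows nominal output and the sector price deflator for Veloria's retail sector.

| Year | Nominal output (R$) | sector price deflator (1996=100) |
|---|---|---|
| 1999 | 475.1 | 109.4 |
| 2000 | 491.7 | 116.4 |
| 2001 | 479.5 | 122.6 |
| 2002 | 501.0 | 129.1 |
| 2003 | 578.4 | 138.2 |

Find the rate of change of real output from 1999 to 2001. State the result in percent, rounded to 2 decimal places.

-9.94%

Real output 1999 = 475.1/1.094 = 434.28.
Real output 2001 = 479.5/1.226 = 391.11.
Change = 391.11/434.28 − 1 = -0.0994.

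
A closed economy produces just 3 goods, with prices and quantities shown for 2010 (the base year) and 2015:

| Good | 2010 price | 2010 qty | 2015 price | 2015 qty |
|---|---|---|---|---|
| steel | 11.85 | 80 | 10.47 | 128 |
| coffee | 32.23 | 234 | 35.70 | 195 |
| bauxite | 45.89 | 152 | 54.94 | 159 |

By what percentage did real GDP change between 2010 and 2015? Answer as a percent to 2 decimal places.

-2.37%

Real GDP 2010 = Nominal GDP 2010 = 11.85·80 + 32.23·234 + 45.89·152 = 15465.10.
Real GDP 2015 (at 2010 prices) = 11.85·128 + 32.23·195 + 45.89·159 = 15098.16.
Real growth = 15098.16/15465.10 − 1 = -0.0237.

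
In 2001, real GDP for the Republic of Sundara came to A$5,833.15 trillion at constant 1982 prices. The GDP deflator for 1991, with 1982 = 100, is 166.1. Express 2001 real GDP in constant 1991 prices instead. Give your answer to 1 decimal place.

A$9,688.9 trillion

Real GDP in 1991 prices = Real GDP in 1982 prices × (P_1991/P_1982) = 5833.15 × 1.661 = 9688.86.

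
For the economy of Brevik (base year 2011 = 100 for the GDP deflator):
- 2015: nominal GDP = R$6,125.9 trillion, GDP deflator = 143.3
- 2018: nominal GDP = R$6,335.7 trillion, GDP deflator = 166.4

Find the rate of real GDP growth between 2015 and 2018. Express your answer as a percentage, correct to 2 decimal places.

Real GDP 2015 = 6125.9 / 1.433 = 4274.88.
Real GDP 2018 = 6335.7 / 1.664 = 3807.51.
Real growth = 3807.51 / 4274.88 − 1 = -0.1093.

-10.93%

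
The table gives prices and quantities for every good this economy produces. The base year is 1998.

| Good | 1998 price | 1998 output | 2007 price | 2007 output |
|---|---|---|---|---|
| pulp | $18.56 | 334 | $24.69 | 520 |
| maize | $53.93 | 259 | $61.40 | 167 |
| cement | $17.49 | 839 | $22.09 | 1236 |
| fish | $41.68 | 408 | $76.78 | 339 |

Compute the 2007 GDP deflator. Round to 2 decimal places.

Nominal GDP 2007 = 24.69·520 + 61.40·167 + 22.09·1236 + 76.78·339 = 76424.26.
Real GDP 2007 (at 1998 prices) = 18.56·520 + 53.93·167 + 17.49·1236 + 41.68·339 = 54404.67.
Deflator = Nominal/Real × 100 = 76424.26/54404.67 × 100 = 140.474.

140.47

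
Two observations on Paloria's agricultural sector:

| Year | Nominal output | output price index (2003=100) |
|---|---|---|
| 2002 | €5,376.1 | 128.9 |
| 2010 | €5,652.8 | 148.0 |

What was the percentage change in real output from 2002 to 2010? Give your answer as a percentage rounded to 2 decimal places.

-8.42%

Deflate each year: 2002 → 5376.1/1.289 = 4170.75; 2010 → 5652.8/1.480 = 3819.46.
So real output changed by 3819.46/4170.75 − 1 = -0.0842, i.e. -8.42%.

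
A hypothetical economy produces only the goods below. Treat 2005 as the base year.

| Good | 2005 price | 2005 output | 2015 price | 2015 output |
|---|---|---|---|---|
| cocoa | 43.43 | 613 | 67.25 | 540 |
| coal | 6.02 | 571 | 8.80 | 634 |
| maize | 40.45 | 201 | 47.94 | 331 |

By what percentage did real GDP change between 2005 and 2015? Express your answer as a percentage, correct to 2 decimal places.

6.46%

Real GDP 2005 = Nominal GDP 2005 = 43.43·613 + 6.02·571 + 40.45·201 = 38190.46.
Real GDP 2015 (at 2005 prices) = 43.43·540 + 6.02·634 + 40.45·331 = 40657.83.
Real growth = 40657.83/38190.46 − 1 = 0.0646.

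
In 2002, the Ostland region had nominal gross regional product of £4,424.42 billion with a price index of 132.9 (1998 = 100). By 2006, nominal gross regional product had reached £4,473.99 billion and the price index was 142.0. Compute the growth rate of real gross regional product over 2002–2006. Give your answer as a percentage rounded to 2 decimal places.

Real gross regional product 2002 = 4424.42 / 1.329 = 3329.13.
Real gross regional product 2006 = 4473.99 / 1.420 = 3150.70.
Real growth = 3150.70 / 3329.13 − 1 = -0.0536.

-5.36%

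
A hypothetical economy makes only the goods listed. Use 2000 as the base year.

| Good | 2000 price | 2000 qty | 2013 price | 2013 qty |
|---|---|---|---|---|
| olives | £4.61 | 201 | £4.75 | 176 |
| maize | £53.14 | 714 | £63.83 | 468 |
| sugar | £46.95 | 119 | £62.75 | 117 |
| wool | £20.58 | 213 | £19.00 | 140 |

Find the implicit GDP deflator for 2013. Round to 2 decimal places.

119.54

Nominal GDP 2013 = 4.75·176 + 63.83·468 + 62.75·117 + 19.00·140 = 40710.19.
Real GDP 2013 (at 2000 prices) = 4.61·176 + 53.14·468 + 46.95·117 + 20.58·140 = 34055.23.
Deflator = Nominal/Real × 100 = 40710.19/34055.23 × 100 = 119.542.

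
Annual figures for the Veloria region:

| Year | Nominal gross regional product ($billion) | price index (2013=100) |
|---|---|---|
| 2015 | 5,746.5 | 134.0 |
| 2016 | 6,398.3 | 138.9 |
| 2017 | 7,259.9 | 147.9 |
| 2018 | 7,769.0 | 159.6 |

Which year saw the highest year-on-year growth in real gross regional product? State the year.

2016: real = 6398.3/1.389 = 4606.41; growth vs 2015 (4288.43) = 7.41%.
2017: real = 7259.9/1.479 = 4908.65; growth vs 2016 (4606.41) = 6.56%.
2018: real = 7769.0/1.596 = 4867.79; growth vs 2017 (4908.65) = -0.83%.

2016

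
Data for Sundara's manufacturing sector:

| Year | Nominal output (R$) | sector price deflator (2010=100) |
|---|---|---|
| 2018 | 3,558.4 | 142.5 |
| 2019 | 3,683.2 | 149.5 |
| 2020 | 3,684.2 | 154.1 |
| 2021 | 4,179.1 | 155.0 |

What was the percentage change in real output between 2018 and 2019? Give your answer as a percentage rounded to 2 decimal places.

Real output 2018 = 3558.4/1.425 = 2497.12.
Real output 2019 = 3683.2/1.495 = 2463.68.
Change = 2463.68/2497.12 − 1 = -0.0134.

-1.34%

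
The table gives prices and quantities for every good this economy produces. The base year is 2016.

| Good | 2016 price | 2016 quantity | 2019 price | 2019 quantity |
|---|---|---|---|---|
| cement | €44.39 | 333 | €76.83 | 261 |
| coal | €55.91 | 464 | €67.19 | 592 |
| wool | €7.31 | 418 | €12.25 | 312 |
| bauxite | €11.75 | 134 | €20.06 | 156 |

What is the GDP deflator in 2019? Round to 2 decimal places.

Nominal GDP 2019 = 76.83·261 + 67.19·592 + 12.25·312 + 20.06·156 = 66780.47.
Real GDP 2019 (at 2016 prices) = 44.39·261 + 55.91·592 + 7.31·312 + 11.75·156 = 48798.23.
Deflator = Nominal/Real × 100 = 66780.47/48798.23 × 100 = 136.850.

136.85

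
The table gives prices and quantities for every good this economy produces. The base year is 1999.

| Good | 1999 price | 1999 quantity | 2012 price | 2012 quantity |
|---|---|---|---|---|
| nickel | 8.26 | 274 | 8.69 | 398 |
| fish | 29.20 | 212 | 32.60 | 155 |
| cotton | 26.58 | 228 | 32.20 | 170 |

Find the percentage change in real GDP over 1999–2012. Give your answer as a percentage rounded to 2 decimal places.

-15.03%

Real GDP 1999 = Nominal GDP 1999 = 8.26·274 + 29.20·212 + 26.58·228 = 14513.88.
Real GDP 2012 (at 1999 prices) = 8.26·398 + 29.20·155 + 26.58·170 = 12332.08.
Real growth = 12332.08/14513.88 − 1 = -0.1503.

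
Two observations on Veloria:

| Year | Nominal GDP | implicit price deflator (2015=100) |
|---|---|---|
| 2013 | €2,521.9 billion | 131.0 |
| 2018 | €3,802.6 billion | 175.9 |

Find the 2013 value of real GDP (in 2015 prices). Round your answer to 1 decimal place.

Real GDP = Nominal / (implicit price deflator/100) = 2521.9 / 1.310 = 1925.11.

€1,925.1 billion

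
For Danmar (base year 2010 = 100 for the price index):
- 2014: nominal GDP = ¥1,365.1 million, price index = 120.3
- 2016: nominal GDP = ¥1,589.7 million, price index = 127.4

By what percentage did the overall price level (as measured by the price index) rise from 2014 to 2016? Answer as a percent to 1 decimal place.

Price-level change = 127.4 / 120.3 − 1 = 0.0590.

5.9%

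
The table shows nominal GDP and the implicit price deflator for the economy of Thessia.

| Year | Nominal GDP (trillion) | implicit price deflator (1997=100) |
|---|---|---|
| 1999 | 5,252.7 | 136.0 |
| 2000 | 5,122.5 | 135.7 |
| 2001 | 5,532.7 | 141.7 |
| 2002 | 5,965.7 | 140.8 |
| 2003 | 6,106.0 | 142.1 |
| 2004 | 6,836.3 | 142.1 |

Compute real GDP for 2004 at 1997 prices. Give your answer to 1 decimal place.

4,810.9 trillion

Real GDP 2004 = 6836.3 / 1.421 = 4810.91.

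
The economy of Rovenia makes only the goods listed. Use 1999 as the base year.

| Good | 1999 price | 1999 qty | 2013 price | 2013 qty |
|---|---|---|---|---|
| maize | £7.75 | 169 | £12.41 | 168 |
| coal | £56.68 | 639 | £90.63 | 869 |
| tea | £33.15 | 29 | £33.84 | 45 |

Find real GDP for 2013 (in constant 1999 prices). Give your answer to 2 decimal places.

Real GDP 2013 = Σ (p_1999 × q_2013) = 7.75·168 + 56.68·869 + 33.15·45 = 52048.67.

£52048.67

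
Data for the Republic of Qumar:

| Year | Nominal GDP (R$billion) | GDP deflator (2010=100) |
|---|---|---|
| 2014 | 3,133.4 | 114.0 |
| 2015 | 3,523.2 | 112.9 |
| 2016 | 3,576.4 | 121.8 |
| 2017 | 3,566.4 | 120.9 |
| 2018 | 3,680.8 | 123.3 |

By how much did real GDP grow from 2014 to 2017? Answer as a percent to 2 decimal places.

7.32%

Real GDP 2014 = 3133.4/1.140 = 2748.60.
Real GDP 2017 = 3566.4/1.209 = 2949.88.
Change = 2949.88/2748.60 − 1 = 0.0732.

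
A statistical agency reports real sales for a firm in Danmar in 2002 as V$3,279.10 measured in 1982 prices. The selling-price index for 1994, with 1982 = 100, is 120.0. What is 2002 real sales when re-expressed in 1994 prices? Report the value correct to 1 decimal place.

V$3,934.9

Real sales in 1994 prices = Real sales in 1982 prices × (P_1994/P_1982) = 3279.10 × 1.200 = 3934.92.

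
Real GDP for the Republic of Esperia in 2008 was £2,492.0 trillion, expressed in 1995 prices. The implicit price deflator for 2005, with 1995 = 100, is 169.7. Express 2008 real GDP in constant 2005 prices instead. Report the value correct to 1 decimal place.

£4,228.9 trillion

Real GDP in 2005 prices = Real GDP in 1995 prices × (P_2005/P_1995) = 2492.0 × 1.697 = 4228.92.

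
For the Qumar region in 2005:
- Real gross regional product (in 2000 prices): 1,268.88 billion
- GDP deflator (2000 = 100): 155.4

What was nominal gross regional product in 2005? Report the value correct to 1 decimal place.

1,971.8 billion

Nominal gross regional product = Real × (GDP deflator/100) = 1268.88 × 1.554 = 1971.84.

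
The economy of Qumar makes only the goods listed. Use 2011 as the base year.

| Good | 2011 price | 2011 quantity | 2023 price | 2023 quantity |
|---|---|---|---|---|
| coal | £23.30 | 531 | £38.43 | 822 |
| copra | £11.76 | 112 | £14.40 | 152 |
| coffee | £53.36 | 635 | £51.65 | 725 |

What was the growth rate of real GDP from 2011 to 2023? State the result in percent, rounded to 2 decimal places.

Real GDP 2011 = Nominal GDP 2011 = 23.30·531 + 11.76·112 + 53.36·635 = 47573.02.
Real GDP 2023 (at 2011 prices) = 23.30·822 + 11.76·152 + 53.36·725 = 59626.12.
Real growth = 59626.12/47573.02 − 1 = 0.2534.

25.34%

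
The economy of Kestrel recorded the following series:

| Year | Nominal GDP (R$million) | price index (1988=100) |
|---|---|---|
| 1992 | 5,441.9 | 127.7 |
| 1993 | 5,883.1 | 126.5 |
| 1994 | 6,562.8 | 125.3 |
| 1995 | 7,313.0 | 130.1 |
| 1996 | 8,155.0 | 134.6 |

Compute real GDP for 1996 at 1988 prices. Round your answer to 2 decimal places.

R$6,058.69 million

Real GDP 1996 = 8155.0 / 1.346 = 6058.69.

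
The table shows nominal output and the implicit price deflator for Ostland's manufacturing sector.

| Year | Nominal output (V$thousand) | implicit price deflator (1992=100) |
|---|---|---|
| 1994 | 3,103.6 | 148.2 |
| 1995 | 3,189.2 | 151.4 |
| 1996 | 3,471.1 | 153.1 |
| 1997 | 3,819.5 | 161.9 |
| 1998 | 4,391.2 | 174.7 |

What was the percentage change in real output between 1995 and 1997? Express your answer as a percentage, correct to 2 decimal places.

12.00%

Real output 1995 = 3189.2/1.514 = 2106.47.
Real output 1997 = 3819.5/1.619 = 2359.17.
Change = 2359.17/2106.47 − 1 = 0.1200.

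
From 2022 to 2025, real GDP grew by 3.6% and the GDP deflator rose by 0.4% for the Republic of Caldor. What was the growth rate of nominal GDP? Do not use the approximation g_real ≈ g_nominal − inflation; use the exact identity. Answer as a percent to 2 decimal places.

(1 + g_nom) = (1 + g_real)(1 + π) = 1.0360 × 1.0040 = 1.04014.

4.01%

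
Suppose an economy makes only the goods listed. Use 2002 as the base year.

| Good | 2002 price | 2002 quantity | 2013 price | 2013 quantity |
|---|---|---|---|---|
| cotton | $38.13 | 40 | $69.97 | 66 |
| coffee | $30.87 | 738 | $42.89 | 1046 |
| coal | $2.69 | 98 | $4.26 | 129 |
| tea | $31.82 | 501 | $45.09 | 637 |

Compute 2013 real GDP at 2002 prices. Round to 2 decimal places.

Real GDP 2013 = Σ (p_2002 × q_2013) = 38.13·66 + 30.87·1046 + 2.69·129 + 31.82·637 = 55422.95.

$55422.95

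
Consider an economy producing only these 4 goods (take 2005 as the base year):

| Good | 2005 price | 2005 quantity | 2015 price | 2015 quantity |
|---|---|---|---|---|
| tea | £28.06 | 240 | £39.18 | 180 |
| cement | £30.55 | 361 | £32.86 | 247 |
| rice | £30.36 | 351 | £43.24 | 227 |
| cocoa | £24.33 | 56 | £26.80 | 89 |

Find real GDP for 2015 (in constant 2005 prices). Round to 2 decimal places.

£21653.74

Real GDP 2015 = Σ (p_2005 × q_2015) = 28.06·180 + 30.55·247 + 30.36·227 + 24.33·89 = 21653.74.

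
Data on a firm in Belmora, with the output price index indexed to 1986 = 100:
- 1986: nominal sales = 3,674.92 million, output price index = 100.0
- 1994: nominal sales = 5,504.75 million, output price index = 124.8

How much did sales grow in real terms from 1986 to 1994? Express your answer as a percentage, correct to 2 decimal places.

Real sales 1986 = 3674.92 / 1.000 = 3674.92.
Real sales 1994 = 5504.75 / 1.248 = 4410.86.
Real growth = 4410.86 / 3674.92 − 1 = 0.2003.

20.03%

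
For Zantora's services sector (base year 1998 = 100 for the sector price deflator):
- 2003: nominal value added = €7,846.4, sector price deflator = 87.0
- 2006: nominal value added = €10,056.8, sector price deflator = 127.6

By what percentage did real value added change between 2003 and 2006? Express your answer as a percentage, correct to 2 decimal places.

-12.61%

Deflate each year: 2003 → 7846.4/0.870 = 9018.85; 2006 → 10056.8/1.276 = 7881.50.
So real value added changed by 7881.50/9018.85 − 1 = -0.1261, i.e. -12.61%.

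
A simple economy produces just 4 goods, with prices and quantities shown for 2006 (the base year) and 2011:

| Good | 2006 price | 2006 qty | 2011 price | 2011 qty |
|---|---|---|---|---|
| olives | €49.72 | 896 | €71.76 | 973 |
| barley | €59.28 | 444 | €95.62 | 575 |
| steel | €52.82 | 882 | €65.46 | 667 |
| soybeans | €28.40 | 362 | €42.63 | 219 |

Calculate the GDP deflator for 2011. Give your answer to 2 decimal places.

Nominal GDP 2011 = 71.76·973 + 95.62·575 + 65.46·667 + 42.63·219 = 177801.77.
Real GDP 2011 (at 2006 prices) = 49.72·973 + 59.28·575 + 52.82·667 + 28.40·219 = 123914.10.
Deflator = Nominal/Real × 100 = 177801.77/123914.10 × 100 = 143.488.

143.49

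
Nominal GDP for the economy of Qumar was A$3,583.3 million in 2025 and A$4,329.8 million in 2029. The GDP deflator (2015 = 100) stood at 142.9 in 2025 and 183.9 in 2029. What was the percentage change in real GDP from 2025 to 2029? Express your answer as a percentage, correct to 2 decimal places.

-6.11%

Real GDP 2025 = 3583.3 / 1.429 = 2507.56.
Real GDP 2029 = 4329.8 / 1.839 = 2354.43.
Real growth = 2354.43 / 2507.56 − 1 = -0.0611.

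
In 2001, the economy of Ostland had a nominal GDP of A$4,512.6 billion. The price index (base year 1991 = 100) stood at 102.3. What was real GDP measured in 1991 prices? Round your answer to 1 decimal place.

Real GDP = Nominal / (price index/100) = 4512.6 / 1.023 = 4411.14.

A$4,411.1 billion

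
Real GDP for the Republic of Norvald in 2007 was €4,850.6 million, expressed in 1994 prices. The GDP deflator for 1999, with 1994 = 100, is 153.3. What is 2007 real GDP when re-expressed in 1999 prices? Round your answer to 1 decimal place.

€7,436.0 million

Real GDP in 1999 prices = Real GDP in 1994 prices × (P_1999/P_1994) = 4850.6 × 1.533 = 7435.97.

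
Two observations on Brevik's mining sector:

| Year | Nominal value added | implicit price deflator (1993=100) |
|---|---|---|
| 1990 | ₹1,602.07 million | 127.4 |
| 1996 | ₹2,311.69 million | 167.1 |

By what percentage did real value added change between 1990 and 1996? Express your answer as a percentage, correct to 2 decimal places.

10.01%

Real value added 1990 = 1602.07 / 1.274 = 1257.51.
Real value added 1996 = 2311.69 / 1.671 = 1383.42.
Real growth = 1383.42 / 1257.51 − 1 = 0.1001.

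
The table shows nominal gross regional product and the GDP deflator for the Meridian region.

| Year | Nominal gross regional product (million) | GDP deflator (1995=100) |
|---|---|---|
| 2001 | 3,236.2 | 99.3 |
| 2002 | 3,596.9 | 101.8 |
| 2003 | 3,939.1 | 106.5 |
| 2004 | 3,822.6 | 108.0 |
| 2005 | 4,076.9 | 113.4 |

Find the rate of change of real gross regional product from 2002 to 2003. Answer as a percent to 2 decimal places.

Real gross regional product 2002 = 3596.9/1.018 = 3533.30.
Real gross regional product 2003 = 3939.1/1.065 = 3698.69.
Change = 3698.69/3533.30 − 1 = 0.0468.

4.68%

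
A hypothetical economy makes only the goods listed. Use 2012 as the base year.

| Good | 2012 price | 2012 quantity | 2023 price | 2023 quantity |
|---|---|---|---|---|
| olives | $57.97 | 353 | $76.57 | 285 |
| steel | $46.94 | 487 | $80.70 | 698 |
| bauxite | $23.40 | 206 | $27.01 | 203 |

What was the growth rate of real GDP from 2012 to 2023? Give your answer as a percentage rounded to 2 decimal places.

Real GDP 2012 = Nominal GDP 2012 = 57.97·353 + 46.94·487 + 23.40·206 = 48143.59.
Real GDP 2023 (at 2012 prices) = 57.97·285 + 46.94·698 + 23.40·203 = 54035.77.
Real growth = 54035.77/48143.59 − 1 = 0.1224.

12.24%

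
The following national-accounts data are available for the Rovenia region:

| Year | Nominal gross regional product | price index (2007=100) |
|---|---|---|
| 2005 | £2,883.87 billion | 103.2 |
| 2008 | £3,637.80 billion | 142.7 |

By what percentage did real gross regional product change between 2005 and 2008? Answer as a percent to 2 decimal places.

-8.77%

Real gross regional product 2005 = 2883.87 / 1.032 = 2794.45.
Real gross regional product 2008 = 3637.80 / 1.427 = 2549.26.
Real growth = 2549.26 / 2794.45 − 1 = -0.0877.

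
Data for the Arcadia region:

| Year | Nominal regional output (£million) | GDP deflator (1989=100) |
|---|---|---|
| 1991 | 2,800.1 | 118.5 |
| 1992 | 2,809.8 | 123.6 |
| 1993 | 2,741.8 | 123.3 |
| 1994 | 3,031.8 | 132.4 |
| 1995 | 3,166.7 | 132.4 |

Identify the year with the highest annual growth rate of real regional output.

1995

1992: real = 2809.8/1.236 = 2273.30; growth vs 1991 (2362.95) = -3.79%.
1993: real = 2741.8/1.233 = 2223.68; growth vs 1992 (2273.30) = -2.18%.
1994: real = 3031.8/1.324 = 2289.88; growth vs 1993 (2223.68) = 2.98%.
1995: real = 3166.7/1.324 = 2391.77; growth vs 1994 (2289.88) = 4.45%.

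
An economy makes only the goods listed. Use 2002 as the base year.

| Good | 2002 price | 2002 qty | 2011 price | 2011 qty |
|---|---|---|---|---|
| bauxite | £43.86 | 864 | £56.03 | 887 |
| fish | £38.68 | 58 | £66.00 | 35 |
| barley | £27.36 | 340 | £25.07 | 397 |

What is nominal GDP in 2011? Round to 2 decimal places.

£61961.40

Nominal GDP 2011 = Σ (p_2011 × q_2011) = 56.03·887 + 66.00·35 + 25.07·397 = 61961.40.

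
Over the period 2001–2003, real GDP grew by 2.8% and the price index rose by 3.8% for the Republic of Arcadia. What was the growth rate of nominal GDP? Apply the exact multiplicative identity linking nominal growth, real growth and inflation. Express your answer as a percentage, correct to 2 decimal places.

6.71%

(1 + g_nom) = (1 + g_real)(1 + π) = 1.0280 × 1.0380 = 1.06706.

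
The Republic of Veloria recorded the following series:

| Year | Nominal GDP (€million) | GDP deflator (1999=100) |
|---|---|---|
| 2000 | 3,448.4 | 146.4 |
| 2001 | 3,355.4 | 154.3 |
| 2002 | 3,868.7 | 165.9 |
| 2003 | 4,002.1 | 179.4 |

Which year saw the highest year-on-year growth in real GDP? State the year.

2002

2001: real = 3355.4/1.543 = 2174.59; growth vs 2000 (2355.46) = -7.68%.
2002: real = 3868.7/1.659 = 2331.95; growth vs 2001 (2174.59) = 7.24%.
2003: real = 4002.1/1.794 = 2230.82; growth vs 2002 (2331.95) = -4.34%.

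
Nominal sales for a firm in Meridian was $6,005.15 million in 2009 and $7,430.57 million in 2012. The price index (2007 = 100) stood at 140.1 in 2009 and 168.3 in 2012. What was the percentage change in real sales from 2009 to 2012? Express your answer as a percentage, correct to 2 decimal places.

Real sales 2009 = 6005.15 / 1.401 = 4286.33.
Real sales 2012 = 7430.57 / 1.683 = 4415.07.
Real growth = 4415.07 / 4286.33 − 1 = 0.0300.

3.00%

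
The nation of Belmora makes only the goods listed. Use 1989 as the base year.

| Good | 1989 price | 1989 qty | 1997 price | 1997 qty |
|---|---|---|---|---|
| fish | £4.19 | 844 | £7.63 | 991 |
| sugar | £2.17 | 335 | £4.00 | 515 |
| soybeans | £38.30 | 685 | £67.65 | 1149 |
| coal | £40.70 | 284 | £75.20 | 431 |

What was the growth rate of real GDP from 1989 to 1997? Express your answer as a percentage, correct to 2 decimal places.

58.87%

Real GDP 1989 = Nominal GDP 1989 = 4.19·844 + 2.17·335 + 38.30·685 + 40.70·284 = 42057.61.
Real GDP 1997 (at 1989 prices) = 4.19·991 + 2.17·515 + 38.30·1149 + 40.70·431 = 66818.24.
Real growth = 66818.24/42057.61 − 1 = 0.5887.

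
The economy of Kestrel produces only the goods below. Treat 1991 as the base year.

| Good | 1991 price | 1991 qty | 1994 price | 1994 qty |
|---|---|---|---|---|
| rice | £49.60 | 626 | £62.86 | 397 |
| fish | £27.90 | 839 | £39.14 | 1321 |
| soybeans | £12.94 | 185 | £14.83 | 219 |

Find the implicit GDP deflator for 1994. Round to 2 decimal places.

Nominal GDP 1994 = 62.86·397 + 39.14·1321 + 14.83·219 = 79907.13.
Real GDP 1994 (at 1991 prices) = 49.60·397 + 27.90·1321 + 12.94·219 = 59380.96.
Deflator = Nominal/Real × 100 = 79907.13/59380.96 × 100 = 134.567.

134.57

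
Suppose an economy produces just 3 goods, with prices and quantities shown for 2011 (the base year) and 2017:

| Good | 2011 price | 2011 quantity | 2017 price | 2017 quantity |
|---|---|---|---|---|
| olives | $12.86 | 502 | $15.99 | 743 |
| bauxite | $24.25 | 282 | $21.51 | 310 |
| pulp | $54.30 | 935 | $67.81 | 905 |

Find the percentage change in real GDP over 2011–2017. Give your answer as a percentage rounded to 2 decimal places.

3.35%

Real GDP 2011 = Nominal GDP 2011 = 12.86·502 + 24.25·282 + 54.30·935 = 64064.72.
Real GDP 2017 (at 2011 prices) = 12.86·743 + 24.25·310 + 54.30·905 = 66213.98.
Real growth = 66213.98/64064.72 − 1 = 0.0335.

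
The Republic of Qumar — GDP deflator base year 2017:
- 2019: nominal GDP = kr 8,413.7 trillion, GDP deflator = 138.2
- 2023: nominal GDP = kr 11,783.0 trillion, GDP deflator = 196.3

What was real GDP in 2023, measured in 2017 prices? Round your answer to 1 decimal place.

Real GDP = Nominal / (GDP deflator/100) = 11783.0 / 1.963 = 6002.55.

kr 6,002.5 trillion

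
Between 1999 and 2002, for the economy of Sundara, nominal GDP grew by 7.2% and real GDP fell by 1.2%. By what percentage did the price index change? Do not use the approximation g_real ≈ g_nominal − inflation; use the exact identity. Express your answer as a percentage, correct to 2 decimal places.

(1 + g_nom) = (1 + g_real)(1 + π), so π = 1.0720 / 0.9880 − 1 = 0.08502.

8.50%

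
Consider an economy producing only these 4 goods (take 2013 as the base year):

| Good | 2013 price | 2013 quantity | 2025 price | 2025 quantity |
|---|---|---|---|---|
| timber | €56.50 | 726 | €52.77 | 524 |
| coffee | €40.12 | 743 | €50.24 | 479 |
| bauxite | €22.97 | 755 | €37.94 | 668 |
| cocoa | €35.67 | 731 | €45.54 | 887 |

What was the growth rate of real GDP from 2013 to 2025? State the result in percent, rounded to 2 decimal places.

Real GDP 2013 = Nominal GDP 2013 = 56.50·726 + 40.12·743 + 22.97·755 + 35.67·731 = 114245.28.
Real GDP 2025 (at 2013 prices) = 56.50·524 + 40.12·479 + 22.97·668 + 35.67·887 = 95806.73.
Real growth = 95806.73/114245.28 − 1 = -0.1614.

-16.14%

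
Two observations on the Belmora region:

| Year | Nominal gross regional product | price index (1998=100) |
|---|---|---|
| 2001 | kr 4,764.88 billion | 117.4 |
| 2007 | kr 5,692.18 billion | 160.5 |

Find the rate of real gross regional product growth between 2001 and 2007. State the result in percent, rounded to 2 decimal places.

Real gross regional product 2001 = 4764.88 / 1.174 = 4058.67.
Real gross regional product 2007 = 5692.18 / 1.605 = 3546.53.
Real growth = 3546.53 / 4058.67 − 1 = -0.1262.

-12.62%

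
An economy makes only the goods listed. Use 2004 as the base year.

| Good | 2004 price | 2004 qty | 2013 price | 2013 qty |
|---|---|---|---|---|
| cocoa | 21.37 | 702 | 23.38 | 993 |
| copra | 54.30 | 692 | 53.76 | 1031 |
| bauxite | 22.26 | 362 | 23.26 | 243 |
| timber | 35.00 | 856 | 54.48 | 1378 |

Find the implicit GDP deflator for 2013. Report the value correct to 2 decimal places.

Nominal GDP 2013 = 23.38·993 + 53.76·1031 + 23.26·243 + 54.48·1378 = 159368.52.
Real GDP 2013 (at 2004 prices) = 21.37·993 + 54.30·1031 + 22.26·243 + 35.00·1378 = 130842.89.
Deflator = Nominal/Real × 100 = 159368.52/130842.89 × 100 = 121.801.

121.80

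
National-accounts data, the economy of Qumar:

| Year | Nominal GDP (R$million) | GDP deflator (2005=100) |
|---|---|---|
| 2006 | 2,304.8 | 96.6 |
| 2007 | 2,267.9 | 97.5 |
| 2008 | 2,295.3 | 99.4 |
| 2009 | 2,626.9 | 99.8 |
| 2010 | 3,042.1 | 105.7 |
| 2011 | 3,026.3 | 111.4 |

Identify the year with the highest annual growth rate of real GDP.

2009

2007: real = 2267.9/0.975 = 2326.05; growth vs 2006 (2385.92) = -2.51%.
2008: real = 2295.3/0.994 = 2309.15; growth vs 2007 (2326.05) = -0.73%.
2009: real = 2626.9/0.998 = 2632.16; growth vs 2008 (2309.15) = 13.99%.
2010: real = 3042.1/1.057 = 2878.05; growth vs 2009 (2632.16) = 9.34%.
2011: real = 3026.3/1.114 = 2716.61; growth vs 2010 (2878.05) = -5.61%.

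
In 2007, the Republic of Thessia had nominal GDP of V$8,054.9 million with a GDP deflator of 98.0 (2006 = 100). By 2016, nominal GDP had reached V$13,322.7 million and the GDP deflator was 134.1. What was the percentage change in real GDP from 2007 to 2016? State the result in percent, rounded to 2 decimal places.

20.87%

Deflate each year: 2007 → 8054.9/0.980 = 8219.29; 2016 → 13322.7/1.341 = 9934.90.
So real GDP changed by 9934.90/8219.29 − 1 = 0.2087, i.e. 20.87%.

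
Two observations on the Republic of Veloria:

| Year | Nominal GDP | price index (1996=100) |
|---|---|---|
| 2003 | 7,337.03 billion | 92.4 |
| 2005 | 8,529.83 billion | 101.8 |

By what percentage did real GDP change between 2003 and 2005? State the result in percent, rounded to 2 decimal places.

Deflate each year: 2003 → 7337.03/0.924 = 7940.51; 2005 → 8529.83/1.018 = 8379.01.
So real GDP changed by 8379.01/7940.51 − 1 = 0.0552, i.e. 5.52%.

5.52%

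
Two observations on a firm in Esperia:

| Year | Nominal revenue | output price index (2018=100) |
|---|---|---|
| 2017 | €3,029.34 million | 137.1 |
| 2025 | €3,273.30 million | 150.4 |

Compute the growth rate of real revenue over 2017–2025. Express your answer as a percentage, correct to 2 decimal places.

Deflate each year: 2017 → 3029.34/1.371 = 2209.58; 2025 → 3273.30/1.504 = 2176.40.
So real revenue changed by 2176.40/2209.58 − 1 = -0.0150, i.e. -1.50%.

-1.50%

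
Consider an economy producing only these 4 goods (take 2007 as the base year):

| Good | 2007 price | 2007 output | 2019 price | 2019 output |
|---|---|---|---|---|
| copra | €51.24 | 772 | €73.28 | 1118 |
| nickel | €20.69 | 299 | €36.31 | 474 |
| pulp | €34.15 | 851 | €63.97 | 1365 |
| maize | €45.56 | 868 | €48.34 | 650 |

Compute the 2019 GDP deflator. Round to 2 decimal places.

152.02

Nominal GDP 2019 = 73.28·1118 + 36.31·474 + 63.97·1365 + 48.34·650 = 217878.03.
Real GDP 2019 (at 2007 prices) = 51.24·1118 + 20.69·474 + 34.15·1365 + 45.56·650 = 143322.13.
Deflator = Nominal/Real × 100 = 217878.03/143322.13 × 100 = 152.020.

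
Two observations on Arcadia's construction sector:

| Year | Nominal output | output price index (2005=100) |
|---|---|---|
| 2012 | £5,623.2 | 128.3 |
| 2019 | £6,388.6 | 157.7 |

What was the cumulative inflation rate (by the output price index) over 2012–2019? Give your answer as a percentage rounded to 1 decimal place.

22.9%

Price-level change = 157.7 / 128.3 − 1 = 0.2292.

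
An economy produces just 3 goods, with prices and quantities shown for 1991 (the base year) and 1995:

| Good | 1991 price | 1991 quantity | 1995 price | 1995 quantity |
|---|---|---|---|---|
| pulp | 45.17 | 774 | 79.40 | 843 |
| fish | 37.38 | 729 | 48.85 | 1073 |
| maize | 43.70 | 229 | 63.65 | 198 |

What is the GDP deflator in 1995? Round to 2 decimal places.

Nominal GDP 1995 = 79.40·843 + 48.85·1073 + 63.65·198 = 131952.95.
Real GDP 1995 (at 1991 prices) = 45.17·843 + 37.38·1073 + 43.70·198 = 86839.65.
Deflator = Nominal/Real × 100 = 131952.95/86839.65 × 100 = 151.950.

151.95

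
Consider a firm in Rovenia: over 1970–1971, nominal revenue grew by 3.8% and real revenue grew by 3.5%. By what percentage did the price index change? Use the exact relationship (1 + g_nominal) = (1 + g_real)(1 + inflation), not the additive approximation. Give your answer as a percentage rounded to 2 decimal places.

(1 + g_nom) = (1 + g_real)(1 + π), so π = 1.0380 / 1.0350 − 1 = 0.00290.

0.29%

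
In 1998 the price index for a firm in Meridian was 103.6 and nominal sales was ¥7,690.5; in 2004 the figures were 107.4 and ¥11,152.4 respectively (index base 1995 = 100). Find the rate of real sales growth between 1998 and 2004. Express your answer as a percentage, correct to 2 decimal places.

39.88%

Real sales 1998 = 7690.5 / 1.036 = 7423.26.
Real sales 2004 = 11152.4 / 1.074 = 10383.99.
Real growth = 10383.99 / 7423.26 − 1 = 0.3988.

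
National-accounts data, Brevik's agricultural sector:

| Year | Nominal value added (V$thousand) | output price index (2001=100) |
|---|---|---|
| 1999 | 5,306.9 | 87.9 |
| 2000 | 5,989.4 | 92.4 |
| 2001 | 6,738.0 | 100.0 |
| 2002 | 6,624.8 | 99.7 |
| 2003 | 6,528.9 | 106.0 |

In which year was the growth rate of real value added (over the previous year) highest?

2000

2000: real = 5989.4/0.924 = 6482.03; growth vs 1999 (6037.43) = 7.36%.
2001: real = 6738.0/1.000 = 6738.00; growth vs 2000 (6482.03) = 3.95%.
2002: real = 6624.8/0.997 = 6644.73; growth vs 2001 (6738.00) = -1.38%.
2003: real = 6528.9/1.060 = 6159.34; growth vs 2002 (6644.73) = -7.30%.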